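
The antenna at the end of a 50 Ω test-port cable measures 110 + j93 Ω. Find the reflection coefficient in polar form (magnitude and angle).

Γ ≈ 0.598 ∠ 27°

Γ = (Z_L − Z_0)/(Z_L + Z_0) = (60 + j93)/(160 + j93)
|Γ| = 111/185 = 0.598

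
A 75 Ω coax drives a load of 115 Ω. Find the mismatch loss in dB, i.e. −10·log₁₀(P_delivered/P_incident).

Γ = (115 − 75)/(115 + 75) = 0.211
|Γ|² = 0.0443, so P_del/P_inc = 1 − |Γ|² = 0.956
ML = −10·log₁₀(1 − |Γ|²)

mismatch loss ≈ 0.197 dB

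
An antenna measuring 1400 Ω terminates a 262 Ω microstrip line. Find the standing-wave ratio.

For a purely resistive load, VSWR = R_L/Z_0 or Z_0/R_L (whichever > 1) = 1400/262

VSWR ≈ 5.34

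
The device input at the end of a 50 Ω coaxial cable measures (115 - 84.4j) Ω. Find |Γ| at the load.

|Γ| ≈ 0.575

Γ = (Z_L − Z_0)/(Z_L + Z_0) = (65 − j84.4)/(165 − j84.4)
|Γ| = 107/185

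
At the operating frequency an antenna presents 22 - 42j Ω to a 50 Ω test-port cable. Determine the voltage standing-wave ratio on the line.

Γ = (Z_L − Z_0)/(Z_L + Z_0) = (-28 − j42)/(72 − j42)
|Γ| = 50.5/83.4 = 0.606
VSWR = (1 + |Γ|)/(1 − |Γ|) = 1.61/0.394

VSWR ≈ 4.07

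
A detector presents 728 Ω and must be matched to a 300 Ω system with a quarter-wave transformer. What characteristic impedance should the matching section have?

Z_qwt ≈ 467 Ω

Z_qwt = √(Z_0·R_L) = √(300 × 728) = √218400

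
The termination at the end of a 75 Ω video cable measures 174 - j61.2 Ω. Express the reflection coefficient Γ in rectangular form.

Γ = (Z_L − Z_0)/(Z_L + Z_0) = (99 − j61.2)/(249 − j61.2)

Γ ≈ 0.432 − j0.14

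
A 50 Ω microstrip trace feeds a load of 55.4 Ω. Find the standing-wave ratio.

For a purely resistive load, VSWR = R_L/Z_0 or Z_0/R_L (whichever > 1) = 55.4/50

VSWR ≈ 1.11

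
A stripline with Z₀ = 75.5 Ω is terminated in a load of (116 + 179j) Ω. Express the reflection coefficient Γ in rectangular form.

Γ = (Z_L − Z_0)/(Z_L + Z_0) = (40.5 + j179)/(191.5 + j179)

Γ ≈ 0.579 + j0.393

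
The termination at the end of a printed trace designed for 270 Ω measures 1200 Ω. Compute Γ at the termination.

Γ = (Z_L − Z_0)/(Z_L + Z_0) = (1200 − 270)/(1200 + 270) = 930/1470

Γ = 0.633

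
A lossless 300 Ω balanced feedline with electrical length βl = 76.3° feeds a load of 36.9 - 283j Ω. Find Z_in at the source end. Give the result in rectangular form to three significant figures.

tan(βl) = tan(76.3°) = 4.1
Z_in = Z_0·(Z_L + jZ_0·tanβl)/(Z_0 + jZ_L·tanβl)
     = 300·(36.9 + j948)/(1460 + j151)

Z_in ≈ 27.4 + j192 Ω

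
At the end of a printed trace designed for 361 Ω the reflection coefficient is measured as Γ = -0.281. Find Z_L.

Z_L ≈ 203 Ω

Z_L = Z_0·(1 + Γ)/(1 − Γ) = 361·(0.719)/(1.28)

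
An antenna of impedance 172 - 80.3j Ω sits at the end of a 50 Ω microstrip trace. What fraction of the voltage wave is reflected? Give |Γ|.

|Γ| ≈ 0.619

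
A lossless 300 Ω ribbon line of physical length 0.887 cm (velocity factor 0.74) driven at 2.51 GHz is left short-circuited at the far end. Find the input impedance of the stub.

λ = v/f = 0.74·c / 2.51 GHz = 0.0884 m
βl = 2π·l/λ = 2π × 0.1 = 36.1°
tan(βl) = 0.729
For a short-circuited stub, Z_in = jZ_0·tan(βl)

Z_in ≈ +j219 Ω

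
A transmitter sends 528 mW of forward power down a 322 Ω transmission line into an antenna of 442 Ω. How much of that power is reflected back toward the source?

Γ = (442 − 322)/(442 + 322) = 0.157
|Γ|² = 0.0247
P_refl = |Γ|²·P_inc = 13 mW, P_del = (1 − |Γ|²)·P_inc = 515 mW

P_reflected ≈ 13 mW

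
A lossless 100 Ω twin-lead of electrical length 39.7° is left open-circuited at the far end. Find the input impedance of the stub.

tan(βl) = 0.83
For an open-circuited stub, Z_in = −jZ_0·cot(βl) = −jZ_0/tan(βl)

Z_in ≈ −j120 Ω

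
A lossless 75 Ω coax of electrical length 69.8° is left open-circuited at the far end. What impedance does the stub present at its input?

Z_in ≈ −j27.6 Ω

tan(βl) = 2.72
For an open-circuited stub, Z_in = −jZ_0·cot(βl) = −jZ_0/tan(βl)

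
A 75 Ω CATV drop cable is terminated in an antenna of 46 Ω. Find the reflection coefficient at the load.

Γ = -0.24

Γ = (Z_L − Z_0)/(Z_L + Z_0) = (46 − 75)/(46 + 75) = -29/121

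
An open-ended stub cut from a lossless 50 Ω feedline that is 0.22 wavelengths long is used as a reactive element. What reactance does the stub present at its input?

βl = 2π × 0.22 = 79.2°
tan(βl) = 5.24
For an open-ended stub, Z_in = −jZ_0·cot(βl) = −jZ_0/tan(βl)

X_in ≈ -9.54 Ω (capacitive)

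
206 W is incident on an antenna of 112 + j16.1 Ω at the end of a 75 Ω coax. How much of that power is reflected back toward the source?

|Γ| = |(37 + j16.1)/(187 + j16.1)| = 0.215
|Γ|² = 0.0462
P_refl = |Γ|²·P_inc = 9.52 W, P_del = (1 − |Γ|²)·P_inc = 196 W

P_reflected ≈ 9.52 W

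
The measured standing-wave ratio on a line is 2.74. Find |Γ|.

|Γ| ≈ 0.465

|Γ| = (S − 1)/(S + 1) = (2.74 − 1)/(2.74 + 1) = 1.74/3.74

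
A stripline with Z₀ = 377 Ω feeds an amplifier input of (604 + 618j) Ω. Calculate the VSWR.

Γ = (Z_L − Z_0)/(Z_L + Z_0) = (227 + j618)/(981 + j618)
|Γ| = 658/1160 = 0.568
VSWR = (1 + |Γ|)/(1 − |Γ|) = 1.57/0.432

VSWR ≈ 3.63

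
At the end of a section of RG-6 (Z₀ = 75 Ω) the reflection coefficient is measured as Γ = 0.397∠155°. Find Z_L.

Z_L ≈ 33.7 + j13.4 Ω

Z_L = Z_0·(1 + Γ)/(1 − Γ) = 75·(0.64 + j0.168)/(1.36 − j0.168)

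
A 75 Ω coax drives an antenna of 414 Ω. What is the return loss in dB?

RL ≈ 3.18 dB

Γ = (414 − 75)/(414 + 75) = 0.693
RL = −20·log₁₀|Γ| = −20·log₁₀(0.693)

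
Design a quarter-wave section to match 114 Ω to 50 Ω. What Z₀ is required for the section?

Z_qwt ≈ 75.5 Ω

Z_qwt = √(Z_0·R_L) = √(50 × 114) = √5700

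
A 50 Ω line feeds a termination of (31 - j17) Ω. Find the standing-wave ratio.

Γ = (Z_L − Z_0)/(Z_L + Z_0) = (-19 − j17)/(81 − j17)
|Γ| = 25.5/82.8 = 0.308
VSWR = (1 + |Γ|)/(1 − |Γ|) = 1.31/0.692

VSWR ≈ 1.89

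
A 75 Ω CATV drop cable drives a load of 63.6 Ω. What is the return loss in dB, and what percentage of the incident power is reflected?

RL ≈ 21.7 dB; 0.677% of incident power reflected

Γ = (63.6 − 75)/(63.6 + 75) = -0.0823
RL = −20·log₁₀(0.0823) = 21.7 dB
P_refl/P_inc = |Γ|² = 0.00677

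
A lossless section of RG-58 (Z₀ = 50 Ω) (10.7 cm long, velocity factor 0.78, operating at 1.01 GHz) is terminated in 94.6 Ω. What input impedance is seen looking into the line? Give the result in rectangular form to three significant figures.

Z_in ≈ 82.6 + j26 Ω

λ = v/f = 0.78·c / 1.01 GHz = 0.232 m
βl = 2π·l/λ = 2π × 0.462 = 166°
tan(βl) = tan(166°) = -0.244
Z_in = Z_0·(Z_L + jZ_0·tanβl)/(Z_0 + jZ_L·tanβl)
     = 50·(94.6 − j12.2)/(50 − j23.1)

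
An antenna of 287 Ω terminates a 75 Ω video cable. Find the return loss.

RL ≈ 4.65 dB

Γ = (287 − 75)/(287 + 75) = 0.586
RL = −20·log₁₀|Γ| = −20·log₁₀(0.586)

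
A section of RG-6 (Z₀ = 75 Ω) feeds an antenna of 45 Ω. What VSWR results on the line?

VSWR ≈ 1.67

Γ = (45 − 75)/(45 + 75) = -0.25
VSWR = (1 + 0.25)/(1 − 0.25)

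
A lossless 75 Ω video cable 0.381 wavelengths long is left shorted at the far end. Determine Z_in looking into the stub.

Z_in ≈ −j69.5 Ω

βl = 2π × 0.381 = 137°
tan(βl) = -0.927
For a shorted stub, Z_in = jZ_0·tan(βl)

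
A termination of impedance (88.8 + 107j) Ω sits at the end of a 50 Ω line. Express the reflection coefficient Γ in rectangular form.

Γ = (Z_L − Z_0)/(Z_L + Z_0) = (38.8 + j107)/(138.8 + j107)

Γ ≈ 0.548 + j0.348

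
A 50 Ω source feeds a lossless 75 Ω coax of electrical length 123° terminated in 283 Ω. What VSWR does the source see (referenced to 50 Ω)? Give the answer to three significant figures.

tan(βl) = -1.54
Z_in = Z_0·(Z_L + jZ_0·tanβl)/(Z_0 + jZ_L·tanβl) = 27.4 + j44 Ω
Γ_s = (Z_in − Z_s)/(Z_in + Z_s) = (-22.6 + j44)/(77.4 + j44), |Γ_s| = 0.555
VSWR = (1 + |Γ_s|)/(1 − |Γ_s|)

VSWR ≈ 3.49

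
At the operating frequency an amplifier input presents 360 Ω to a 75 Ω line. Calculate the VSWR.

VSWR ≈ 4.8

Γ = (360 − 75)/(360 + 75) = 0.655
VSWR = (1 + 0.655)/(1 − 0.655)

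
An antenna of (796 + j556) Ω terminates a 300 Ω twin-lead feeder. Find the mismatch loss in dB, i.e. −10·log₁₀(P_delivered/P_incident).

mismatch loss ≈ 1.99 dB

Γ = (496 + j556)/(1096 + j556), |Γ| = 0.606
|Γ|² = 0.368, so P_del/P_inc = 1 − |Γ|² = 0.632
ML = −10·log₁₀(1 − |Γ|²)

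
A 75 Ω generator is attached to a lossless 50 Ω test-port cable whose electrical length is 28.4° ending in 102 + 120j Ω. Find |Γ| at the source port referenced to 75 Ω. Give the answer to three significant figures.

|Γ| ≈ 0.576

tan(βl) = 0.541
Z_in = Z_0·(Z_L + jZ_0·tanβl)/(Z_0 + jZ_L·tanβl) = 101 − j120 Ω
Γ_s = (Z_in − Z_s)/(Z_in + Z_s) = (26 − j120)/(176 − j120), |Γ_s| = 0.576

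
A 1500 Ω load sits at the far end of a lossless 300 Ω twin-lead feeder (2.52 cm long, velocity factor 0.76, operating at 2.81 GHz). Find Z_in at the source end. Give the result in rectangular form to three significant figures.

Z_in ≈ 69.2 + j115 Ω

λ = v/f = 0.76·c / 2.81 GHz = 0.0811 m
βl = 2π·l/λ = 2π × 0.311 = 112°
tan(βl) = tan(112°) = -2.5
Z_in = Z_0·(Z_L + jZ_0·tanβl)/(Z_0 + jZ_L·tanβl)
     = 300·(1500 − j750)/(300 − j3750)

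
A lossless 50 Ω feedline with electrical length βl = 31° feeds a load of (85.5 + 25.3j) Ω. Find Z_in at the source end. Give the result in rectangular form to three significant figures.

tan(βl) = tan(31°) = 0.601
Z_in = Z_0·(Z_L + jZ_0·tanβl)/(Z_0 + jZ_L·tanβl)
     = 50·(85.5 + j55.3)/(34.8 + j51.4)

Z_in ≈ 75.6 − j32 Ω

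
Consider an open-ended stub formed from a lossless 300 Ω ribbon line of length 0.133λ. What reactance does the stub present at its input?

βl = 2π × 0.133 = 47.9°
tan(βl) = 1.11
For an open-ended stub, Z_in = −jZ_0·cot(βl) = −jZ_0/tan(βl)

X_in ≈ -271 Ω (capacitive)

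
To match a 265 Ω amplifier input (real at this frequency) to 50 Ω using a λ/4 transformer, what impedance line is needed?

Z_qwt ≈ 115 Ω

Z_qwt = √(Z_0·R_L) = √(50 × 265) = √13250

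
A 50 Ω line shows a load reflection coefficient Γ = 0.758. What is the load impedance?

Z_L = Z_0·(1 + Γ)/(1 − Γ) = 50·(1.76)/(0.242)

Z_L ≈ 363 Ω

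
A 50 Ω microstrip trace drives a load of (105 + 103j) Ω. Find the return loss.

Γ = (55 + j103)/(155 + j103), |Γ| = 0.627
RL = −20·log₁₀|Γ| = −20·log₁₀(0.627)

RL ≈ 4.05 dB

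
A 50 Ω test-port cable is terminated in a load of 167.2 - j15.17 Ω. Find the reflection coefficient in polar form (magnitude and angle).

Γ ≈ 0.543 ∠ -3.38°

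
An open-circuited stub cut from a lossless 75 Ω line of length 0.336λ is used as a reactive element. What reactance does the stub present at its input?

βl = 2π × 0.336 = 121°
tan(βl) = -1.67
For an open-circuited stub, Z_in = −jZ_0·cot(βl) = −jZ_0/tan(βl)

X_in ≈ 45 Ω (inductive)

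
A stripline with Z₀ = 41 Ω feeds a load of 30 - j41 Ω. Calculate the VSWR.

VSWR ≈ 3.15

Γ = (Z_L − Z_0)/(Z_L + Z_0) = (-11 − j41)/(71 − j41)
|Γ| = 42.4/82 = 0.518
VSWR = (1 + |Γ|)/(1 − |Γ|) = 1.52/0.482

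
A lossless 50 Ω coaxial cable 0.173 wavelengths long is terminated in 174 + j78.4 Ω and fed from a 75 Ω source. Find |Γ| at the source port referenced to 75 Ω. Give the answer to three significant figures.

βl = 2π × 0.173 = 62.3°
tan(βl) = 1.9
Z_in = Z_0·(Z_L + jZ_0·tanβl)/(Z_0 + jZ_L·tanβl) = 16.8 − j31.3 Ω
Γ_s = (Z_in − Z_s)/(Z_in + Z_s) = (-58.2 − j31.3)/(91.8 − j31.3), |Γ_s| = 0.681

|Γ| ≈ 0.681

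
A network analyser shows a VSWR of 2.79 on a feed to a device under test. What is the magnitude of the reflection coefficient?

|Γ| ≈ 0.472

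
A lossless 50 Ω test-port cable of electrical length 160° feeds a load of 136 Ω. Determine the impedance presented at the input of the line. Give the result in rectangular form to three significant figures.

Z_in ≈ 77.8 + j58.8 Ω

tan(βl) = tan(160°) = -0.364
Z_in = Z_0·(Z_L + jZ_0·tanβl)/(Z_0 + jZ_L·tanβl)
     = 50·(136 − j18.2)/(50 − j49.5)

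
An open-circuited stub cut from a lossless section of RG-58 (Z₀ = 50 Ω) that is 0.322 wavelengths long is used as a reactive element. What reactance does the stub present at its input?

βl = 2π × 0.322 = 116°
tan(βl) = -2.06
For an open-circuited stub, Z_in = −jZ_0·cot(βl) = −jZ_0/tan(βl)

X_in ≈ 24.3 Ω (inductive)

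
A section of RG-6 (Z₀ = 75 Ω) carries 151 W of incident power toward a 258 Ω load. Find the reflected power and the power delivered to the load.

Γ = (258 − 75)/(258 + 75) = 0.55
|Γ|² = 0.302
P_refl = |Γ|²·P_inc = 45.6 W, P_del = (1 − |Γ|²)·P_inc = 105 W

P_reflected ≈ 45.6 W; P_delivered ≈ 105 W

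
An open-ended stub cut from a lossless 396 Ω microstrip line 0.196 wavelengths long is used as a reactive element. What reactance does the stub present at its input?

βl = 2π × 0.196 = 70.6°
tan(βl) = 2.83
For an open-ended stub, Z_in = −jZ_0·cot(βl) = −jZ_0/tan(βl)

X_in ≈ -140 Ω (capacitive)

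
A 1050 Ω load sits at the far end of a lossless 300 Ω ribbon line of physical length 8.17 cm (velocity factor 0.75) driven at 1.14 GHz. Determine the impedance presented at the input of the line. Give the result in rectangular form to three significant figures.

λ = v/f = 0.75·c / 1.14 GHz = 0.197 m
βl = 2π·l/λ = 2π × 0.414 = 149°
tan(βl) = tan(149°) = -0.6
Z_in = Z_0·(Z_L + jZ_0·tanβl)/(Z_0 + jZ_L·tanβl)
     = 300·(1050 − j180)/(300 − j630)

Z_in ≈ 264 + j374 Ω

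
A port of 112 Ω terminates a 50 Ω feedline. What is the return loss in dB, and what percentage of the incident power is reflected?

Γ = (112 − 50)/(112 + 50) = 0.383
RL = −20·log₁₀(0.383) = 8.34 dB
P_refl/P_inc = |Γ|² = 0.146

RL ≈ 8.34 dB; 14.6% of incident power reflected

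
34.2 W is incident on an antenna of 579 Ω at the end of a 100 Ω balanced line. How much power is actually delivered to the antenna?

Γ = (579 − 100)/(579 + 100) = 0.705
|Γ|² = 0.498
P_refl = |Γ|²·P_inc = 17 W, P_del = (1 − |Γ|²)·P_inc = 17.2 W

P_delivered ≈ 17.2 W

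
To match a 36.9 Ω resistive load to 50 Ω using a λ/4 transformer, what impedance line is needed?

Z_qwt = √(Z_0·R_L) = √(50 × 36.9) = √1845

Z_qwt ≈ 43 Ω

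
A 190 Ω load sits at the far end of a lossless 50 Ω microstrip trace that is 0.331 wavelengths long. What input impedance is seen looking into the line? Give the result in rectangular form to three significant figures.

βl = 2π × 0.331 = 119°
tan(βl) = tan(119°) = -1.79
Z_in = Z_0·(Z_L + jZ_0·tanβl)/(Z_0 + jZ_L·tanβl)
     = 50·(190 − j89.6)/(50 − j341)

Z_in ≈ 16.9 + j25.4 Ω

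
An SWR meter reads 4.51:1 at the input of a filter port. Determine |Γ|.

|Γ| ≈ 0.637

|Γ| = (S − 1)/(S + 1) = (4.51 − 1)/(4.51 + 1) = 3.51/5.51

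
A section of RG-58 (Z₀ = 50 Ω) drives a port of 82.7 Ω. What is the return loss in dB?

Γ = (82.7 − 50)/(82.7 + 50) = 0.246
RL = −20·log₁₀|Γ| = −20·log₁₀(0.246)

RL ≈ 12.2 dB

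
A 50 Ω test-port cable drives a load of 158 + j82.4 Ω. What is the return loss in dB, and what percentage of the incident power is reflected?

RL ≈ 4.33 dB; 36.9% of incident power reflected

Γ = (108 + j82.4)/(208 + j82.4), |Γ| = 0.607
RL = −20·log₁₀(0.607) = 4.33 dB
P_refl/P_inc = |Γ|² = 0.369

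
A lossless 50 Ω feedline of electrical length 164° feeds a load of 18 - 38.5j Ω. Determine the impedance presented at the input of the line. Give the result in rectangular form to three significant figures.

tan(βl) = tan(164°) = -0.287
Z_in = Z_0·(Z_L + jZ_0·tanβl)/(Z_0 + jZ_L·tanβl)
     = 50·(18 − j52.8)/(39 − j5.16)

Z_in ≈ 31.5 − j63.6 Ω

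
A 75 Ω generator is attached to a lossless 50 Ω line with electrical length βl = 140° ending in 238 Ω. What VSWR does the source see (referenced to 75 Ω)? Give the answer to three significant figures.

VSWR ≈ 4.85

tan(βl) = -0.839
Z_in = Z_0·(Z_L + jZ_0·tanβl)/(Z_0 + jZ_L·tanβl) = 23.9 + j53.6 Ω
Γ_s = (Z_in − Z_s)/(Z_in + Z_s) = (-51.1 + j53.6)/(98.9 + j53.6), |Γ_s| = 0.658
VSWR = (1 + |Γ_s|)/(1 − |Γ_s|)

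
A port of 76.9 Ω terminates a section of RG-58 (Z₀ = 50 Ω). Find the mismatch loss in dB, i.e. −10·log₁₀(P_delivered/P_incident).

Γ = (76.9 − 50)/(76.9 + 50) = 0.212
|Γ|² = 0.0449, so P_del/P_inc = 1 − |Γ|² = 0.955
ML = −10·log₁₀(1 − |Γ|²)

mismatch loss ≈ 0.2 dB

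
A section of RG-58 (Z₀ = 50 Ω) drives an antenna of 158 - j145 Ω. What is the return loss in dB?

Γ = (108 − j145)/(208 − j145), |Γ| = 0.713
RL = −20·log₁₀|Γ| = −20·log₁₀(0.713)

RL ≈ 2.94 dB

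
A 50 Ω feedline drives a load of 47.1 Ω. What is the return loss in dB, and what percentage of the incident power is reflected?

RL ≈ 30.5 dB; 0.0892% of incident power reflected

Γ = (47.1 − 50)/(47.1 + 50) = -0.0299
RL = −20·log₁₀(0.0299) = 30.5 dB
P_refl/P_inc = |Γ|² = 0.000892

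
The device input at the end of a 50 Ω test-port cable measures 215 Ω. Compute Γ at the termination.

Γ = (Z_L − Z_0)/(Z_L + Z_0) = (215 − 50)/(215 + 50) = 165/265

Γ = 0.623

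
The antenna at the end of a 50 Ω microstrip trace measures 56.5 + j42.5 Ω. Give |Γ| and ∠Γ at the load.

Γ ≈ 0.375 ∠ 59.5°

Γ = (Z_L − Z_0)/(Z_L + Z_0) = (6.5 + j42.5)/(106.5 + j42.5)
|Γ| = 43/115 = 0.375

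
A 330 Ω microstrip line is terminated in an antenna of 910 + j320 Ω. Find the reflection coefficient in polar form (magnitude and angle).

Γ ≈ 0.517 ∠ 14.4°

Γ = (Z_L − Z_0)/(Z_L + Z_0) = (580 + j320)/(1240 + j320)
|Γ| = 662/1280 = 0.517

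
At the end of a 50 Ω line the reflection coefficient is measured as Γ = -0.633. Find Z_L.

Z_L = Z_0·(1 + Γ)/(1 − Γ) = 50·(0.367)/(1.63)

Z_L ≈ 11.2 Ω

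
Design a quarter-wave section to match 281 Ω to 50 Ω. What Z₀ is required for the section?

Z_qwt ≈ 119 Ω

Z_qwt = √(Z_0·R_L) = √(50 × 281) = √14050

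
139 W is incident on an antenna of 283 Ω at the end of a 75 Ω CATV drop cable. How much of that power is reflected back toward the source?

P_reflected ≈ 46.9 W

Γ = (283 − 75)/(283 + 75) = 0.581
|Γ|² = 0.338
P_refl = |Γ|²·P_inc = 46.9 W, P_del = (1 − |Γ|²)·P_inc = 92.1 W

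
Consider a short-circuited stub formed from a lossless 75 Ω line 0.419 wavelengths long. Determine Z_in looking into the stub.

βl = 2π × 0.419 = 151°
tan(βl) = -0.558
For a short-circuited stub, Z_in = jZ_0·tan(βl)

Z_in ≈ −j41.8 Ω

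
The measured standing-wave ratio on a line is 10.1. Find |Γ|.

|Γ| = (S − 1)/(S + 1) = (10.1 − 1)/(10.1 + 1) = 9.1/11.1

|Γ| ≈ 0.82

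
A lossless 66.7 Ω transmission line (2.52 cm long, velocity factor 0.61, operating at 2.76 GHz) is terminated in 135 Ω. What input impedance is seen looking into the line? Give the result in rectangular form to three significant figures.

λ = v/f = 0.61·c / 2.76 GHz = 0.0663 m
βl = 2π·l/λ = 2π × 0.38 = 137°
tan(βl) = tan(137°) = -0.938
Z_in = Z_0·(Z_L + jZ_0·tanβl)/(Z_0 + jZ_L·tanβl)
     = 66.7·(135 − j62.6)/(66.7 − j127)

Z_in ≈ 55.1 + j42.1 Ω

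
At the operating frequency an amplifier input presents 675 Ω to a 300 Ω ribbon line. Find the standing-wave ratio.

Γ = (675 − 300)/(675 + 300) = 0.385
VSWR = (1 + 0.385)/(1 − 0.385)

VSWR ≈ 2.25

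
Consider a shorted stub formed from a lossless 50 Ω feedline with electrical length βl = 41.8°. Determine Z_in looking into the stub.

Z_in ≈ +j44.7 Ω

tan(βl) = 0.894
For a shorted stub, Z_in = jZ_0·tan(βl)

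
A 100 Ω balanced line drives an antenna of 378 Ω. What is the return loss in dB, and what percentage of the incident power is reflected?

Γ = (378 − 100)/(378 + 100) = 0.582
RL = −20·log₁₀(0.582) = 4.71 dB
P_refl/P_inc = |Γ|² = 0.338

RL ≈ 4.71 dB; 33.8% of incident power reflected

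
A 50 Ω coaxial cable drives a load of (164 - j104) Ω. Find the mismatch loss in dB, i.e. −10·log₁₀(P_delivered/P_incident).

mismatch loss ≈ 2.37 dB

Γ = (114 − j104)/(214 − j104), |Γ| = 0.649
|Γ|² = 0.421, so P_del/P_inc = 1 − |Γ|² = 0.579
ML = −10·log₁₀(1 − |Γ|²)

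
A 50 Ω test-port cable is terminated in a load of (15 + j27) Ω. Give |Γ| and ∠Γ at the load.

Γ = (Z_L − Z_0)/(Z_L + Z_0) = (-35 + j27)/(65 + j27)
|Γ| = 44.2/70.4 = 0.628

Γ ≈ 0.628 ∠ 120°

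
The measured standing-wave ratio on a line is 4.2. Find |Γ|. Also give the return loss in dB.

|Γ| ≈ 0.615; return loss ≈ 4.22 dB

|Γ| = (S − 1)/(S + 1) = (4.2 − 1)/(4.2 + 1) = 3.2/5.2
RL = −20·log₁₀|Γ| = −20·log₁₀(0.615)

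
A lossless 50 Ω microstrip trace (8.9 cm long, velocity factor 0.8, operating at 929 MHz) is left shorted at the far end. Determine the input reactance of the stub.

λ = v/f = 0.8·c / 929 MHz = 0.258 m
βl = 2π·l/λ = 2π × 0.345 = 124°
tan(βl) = -1.48
For a shorted stub, Z_in = jZ_0·tan(βl)

X_in ≈ -74.1 Ω (capacitive)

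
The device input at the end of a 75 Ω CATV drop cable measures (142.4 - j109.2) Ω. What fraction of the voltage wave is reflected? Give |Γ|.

Γ = (Z_L − Z_0)/(Z_L + Z_0) = (67.4 − j109.2)/(217.4 − j109.2)
|Γ| = 128/243

|Γ| ≈ 0.527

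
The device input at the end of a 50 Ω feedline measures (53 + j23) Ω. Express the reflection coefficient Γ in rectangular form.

Γ ≈ 0.0752 + j0.207

Γ = (Z_L − Z_0)/(Z_L + Z_0) = (3 + j23)/(103 + j23)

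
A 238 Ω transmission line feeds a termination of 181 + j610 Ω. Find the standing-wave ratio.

VSWR ≈ 10.6

Γ = (Z_L − Z_0)/(Z_L + Z_0) = (-57 + j610)/(419 + j610)
|Γ| = 613/740 = 0.828
VSWR = (1 + |Γ|)/(1 − |Γ|) = 1.83/0.172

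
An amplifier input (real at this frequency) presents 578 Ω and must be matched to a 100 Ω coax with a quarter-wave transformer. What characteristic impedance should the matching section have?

Z_qwt = √(Z_0·R_L) = √(100 × 578) = √57800

Z_qwt ≈ 240 Ω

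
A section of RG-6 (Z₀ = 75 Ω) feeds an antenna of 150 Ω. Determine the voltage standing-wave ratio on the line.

VSWR ≈ 2

For a purely resistive load, VSWR = R_L/Z_0 or Z_0/R_L (whichever > 1) = 150/75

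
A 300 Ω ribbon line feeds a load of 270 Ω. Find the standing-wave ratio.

VSWR ≈ 1.11

For a purely resistive load, VSWR = R_L/Z_0 or Z_0/R_L (whichever > 1) = 300/270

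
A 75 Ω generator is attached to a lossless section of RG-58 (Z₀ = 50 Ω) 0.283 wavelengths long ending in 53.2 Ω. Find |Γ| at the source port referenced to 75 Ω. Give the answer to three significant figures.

βl = 2π × 0.283 = 102°
tan(βl) = -4.75
Z_in = Z_0·(Z_L + jZ_0·tanβl)/(Z_0 + jZ_L·tanβl) = 47.2 + j1.18 Ω
Γ_s = (Z_in − Z_s)/(Z_in + Z_s) = (-27.8 + j1.18)/(122 + j1.18), |Γ_s| = 0.227

|Γ| ≈ 0.227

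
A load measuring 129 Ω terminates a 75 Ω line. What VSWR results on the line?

Γ = (129 − 75)/(129 + 75) = 0.265
VSWR = (1 + 0.265)/(1 − 0.265)

VSWR ≈ 1.72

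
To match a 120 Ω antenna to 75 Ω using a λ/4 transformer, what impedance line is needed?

Z_qwt ≈ 94.9 Ω

Z_qwt = √(Z_0·R_L) = √(75 × 120) = √9000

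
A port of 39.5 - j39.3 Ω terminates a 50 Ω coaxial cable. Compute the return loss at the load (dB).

RL ≈ 7.61 dB

Γ = (-10.5 − j39.3)/(89.5 − j39.3), |Γ| = 0.416
RL = −20·log₁₀|Γ| = −20·log₁₀(0.416)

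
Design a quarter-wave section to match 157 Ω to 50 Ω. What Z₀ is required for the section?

Z_qwt ≈ 88.6 Ω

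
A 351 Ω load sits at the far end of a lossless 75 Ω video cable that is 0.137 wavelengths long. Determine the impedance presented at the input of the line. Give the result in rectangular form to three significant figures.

βl = 2π × 0.137 = 49.3°
tan(βl) = tan(49.3°) = 1.16
Z_in = Z_0·(Z_L + jZ_0·tanβl)/(Z_0 + jZ_L·tanβl)
     = 75·(351 + j87.3)/(75 + j408)

Z_in ≈ 27 − j59.5 Ω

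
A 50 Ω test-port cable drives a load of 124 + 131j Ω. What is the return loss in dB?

Γ = (74 + j131)/(174 + j131), |Γ| = 0.691
RL = −20·log₁₀|Γ| = −20·log₁₀(0.691)

RL ≈ 3.21 dB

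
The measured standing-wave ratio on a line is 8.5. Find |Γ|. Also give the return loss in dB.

|Γ| ≈ 0.789; return loss ≈ 2.05 dB

|Γ| = (S − 1)/(S + 1) = (8.5 − 1)/(8.5 + 1) = 7.5/9.5
RL = −20·log₁₀|Γ| = −20·log₁₀(0.789)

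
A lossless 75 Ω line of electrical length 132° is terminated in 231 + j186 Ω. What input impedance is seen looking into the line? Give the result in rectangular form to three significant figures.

Z_in ≈ 20 + j45.6 Ω

tan(βl) = tan(132°) = -1.11
Z_in = Z_0·(Z_L + jZ_0·tanβl)/(Z_0 + jZ_L·tanβl)
     = 75·(231 + j103)/(282 − j257)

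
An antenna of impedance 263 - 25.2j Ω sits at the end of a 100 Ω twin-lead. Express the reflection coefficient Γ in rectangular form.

Γ ≈ 0.452 − j0.0381

Γ = (Z_L − Z_0)/(Z_L + Z_0) = (163 − j25.2)/(363 − j25.2)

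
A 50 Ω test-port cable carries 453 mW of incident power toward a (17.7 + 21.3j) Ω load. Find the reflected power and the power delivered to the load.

P_reflected ≈ 135 mW; P_delivered ≈ 318 mW

|Γ| = |(-32.3 + j21.3)/(67.7 + j21.3)| = 0.545
|Γ|² = 0.297
P_refl = |Γ|²·P_inc = 135 mW, P_del = (1 − |Γ|²)·P_inc = 318 mW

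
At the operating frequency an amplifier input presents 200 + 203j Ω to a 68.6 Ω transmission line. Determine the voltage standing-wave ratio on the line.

VSWR ≈ 6.1

Γ = (Z_L − Z_0)/(Z_L + Z_0) = (131.4 + j203)/(268.6 + j203)
|Γ| = 242/337 = 0.718
VSWR = (1 + |Γ|)/(1 − |Γ|) = 1.72/0.282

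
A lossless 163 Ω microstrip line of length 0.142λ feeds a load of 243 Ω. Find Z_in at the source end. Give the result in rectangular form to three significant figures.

Z_in ≈ 140 − j55.9 Ω

βl = 2π × 0.142 = 51.1°
tan(βl) = tan(51.1°) = 1.24
Z_in = Z_0·(Z_L + jZ_0·tanβl)/(Z_0 + jZ_L·tanβl)
     = 163·(243 + j202)/(163 + j301)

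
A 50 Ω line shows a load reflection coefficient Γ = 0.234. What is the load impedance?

Z_L ≈ 80.5 Ω

Z_L = Z_0·(1 + Γ)/(1 − Γ) = 50·(1.23)/(0.766)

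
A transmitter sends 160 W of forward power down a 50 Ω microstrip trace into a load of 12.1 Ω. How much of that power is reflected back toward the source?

P_reflected ≈ 59.6 W

Γ = (12.1 − 50)/(12.1 + 50) = -0.61
|Γ|² = 0.372
P_refl = |Γ|²·P_inc = 59.6 W, P_del = (1 − |Γ|²)·P_inc = 100 W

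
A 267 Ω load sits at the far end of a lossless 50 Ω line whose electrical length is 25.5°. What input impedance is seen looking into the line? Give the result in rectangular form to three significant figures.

tan(βl) = tan(25.5°) = 0.477
Z_in = Z_0·(Z_L + jZ_0·tanβl)/(Z_0 + jZ_L·tanβl)
     = 50·(267 + j23.8)/(50 + j127)

Z_in ≈ 43.8 − j87.6 Ω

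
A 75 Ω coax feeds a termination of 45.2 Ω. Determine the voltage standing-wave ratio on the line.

Γ = (45.2 − 75)/(45.2 + 75) = -0.248
VSWR = (1 + 0.248)/(1 − 0.248)

VSWR ≈ 1.66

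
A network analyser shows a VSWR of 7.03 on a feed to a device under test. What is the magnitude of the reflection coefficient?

|Γ| ≈ 0.751

|Γ| = (S − 1)/(S + 1) = (7.03 − 1)/(7.03 + 1) = 6.03/8.03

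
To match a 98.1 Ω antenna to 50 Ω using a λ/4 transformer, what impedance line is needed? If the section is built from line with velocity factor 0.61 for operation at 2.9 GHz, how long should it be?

Z_qwt = √(Z_0·R_L) = √(50 × 98.1) = √4905
λ = 0.61·c/f = 0.0631 m, so l = λ/4 = 0.0158 m

Z_qwt ≈ 70 Ω; length ≈ 1.58 cm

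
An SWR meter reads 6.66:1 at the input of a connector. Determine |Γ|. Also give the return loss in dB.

|Γ| ≈ 0.739; return loss ≈ 2.63 dB

|Γ| = (S − 1)/(S + 1) = (6.66 − 1)/(6.66 + 1) = 5.66/7.66
RL = −20·log₁₀|Γ| = −20·log₁₀(0.739)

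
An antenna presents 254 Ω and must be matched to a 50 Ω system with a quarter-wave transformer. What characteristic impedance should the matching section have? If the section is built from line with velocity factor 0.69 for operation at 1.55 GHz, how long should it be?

Z_qwt ≈ 113 Ω; length ≈ 3.34 cm

Z_qwt = √(Z_0·R_L) = √(50 × 254) = √12700
λ = 0.69·c/f = 0.134 m, so l = λ/4 = 0.0334 m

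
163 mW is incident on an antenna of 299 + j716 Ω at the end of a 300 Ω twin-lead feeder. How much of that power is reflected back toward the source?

P_reflected ≈ 95.9 mW

|Γ| = |(-1 + j716)/(599 + j716)| = 0.767
|Γ|² = 0.588
P_refl = |Γ|²·P_inc = 95.9 mW, P_del = (1 − |Γ|²)·P_inc = 67.1 mW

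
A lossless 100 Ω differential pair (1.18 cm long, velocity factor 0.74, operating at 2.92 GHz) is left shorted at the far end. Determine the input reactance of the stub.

X_in ≈ 148 Ω (inductive)

λ = v/f = 0.74·c / 2.92 GHz = 0.076 m
βl = 2π·l/λ = 2π × 0.155 = 55.9°
tan(βl) = 1.48
For a shorted stub, Z_in = jZ_0·tan(βl)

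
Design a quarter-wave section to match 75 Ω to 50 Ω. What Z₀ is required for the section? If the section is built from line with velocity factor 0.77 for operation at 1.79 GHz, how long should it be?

Z_qwt ≈ 61.2 Ω; length ≈ 3.23 cm

Z_qwt = √(Z_0·R_L) = √(50 × 75) = √3750
λ = 0.77·c/f = 0.129 m, so l = λ/4 = 0.0323 m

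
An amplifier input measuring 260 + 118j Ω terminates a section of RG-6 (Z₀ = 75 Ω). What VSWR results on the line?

VSWR ≈ 4.23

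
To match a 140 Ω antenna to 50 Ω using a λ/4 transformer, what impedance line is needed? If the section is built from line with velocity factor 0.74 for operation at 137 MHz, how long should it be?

Z_qwt = √(Z_0·R_L) = √(50 × 140) = √7000
λ = 0.74·c/f = 1.62 m, so l = λ/4 = 0.405 m

Z_qwt ≈ 83.7 Ω; length ≈ 40.5 cm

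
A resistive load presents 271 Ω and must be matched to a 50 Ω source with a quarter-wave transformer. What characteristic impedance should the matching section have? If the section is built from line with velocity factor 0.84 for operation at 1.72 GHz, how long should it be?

Z_qwt = √(Z_0·R_L) = √(50 × 271) = √13550
λ = 0.84·c/f = 0.147 m, so l = λ/4 = 0.0366 m

Z_qwt ≈ 116 Ω; length ≈ 3.66 cm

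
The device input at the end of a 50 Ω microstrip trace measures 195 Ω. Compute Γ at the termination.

Γ = 0.592

Γ = (Z_L − Z_0)/(Z_L + Z_0) = (195 − 50)/(195 + 50) = 145/245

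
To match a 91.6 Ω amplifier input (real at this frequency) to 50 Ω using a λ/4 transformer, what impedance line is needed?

Z_qwt ≈ 67.7 Ω

Z_qwt = √(Z_0·R_L) = √(50 × 91.6) = √4580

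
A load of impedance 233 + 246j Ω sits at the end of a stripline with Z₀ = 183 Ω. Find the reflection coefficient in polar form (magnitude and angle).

Γ ≈ 0.519 ∠ 47.9°

Γ = (Z_L − Z_0)/(Z_L + Z_0) = (50 + j246)/(416 + j246)
|Γ| = 251/483 = 0.519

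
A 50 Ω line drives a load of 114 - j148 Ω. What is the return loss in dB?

RL ≈ 2.73 dB

Γ = (64 − j148)/(164 − j148), |Γ| = 0.73
RL = −20·log₁₀|Γ| = −20·log₁₀(0.73)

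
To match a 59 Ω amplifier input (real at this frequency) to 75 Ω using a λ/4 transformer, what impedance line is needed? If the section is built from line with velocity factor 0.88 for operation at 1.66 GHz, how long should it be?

Z_qwt = √(Z_0·R_L) = √(75 × 59) = √4425
λ = 0.88·c/f = 0.159 m, so l = λ/4 = 0.0398 m

Z_qwt ≈ 66.5 Ω; length ≈ 3.98 cm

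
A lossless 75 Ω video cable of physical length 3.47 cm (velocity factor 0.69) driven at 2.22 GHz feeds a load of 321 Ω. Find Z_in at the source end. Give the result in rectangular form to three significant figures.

λ = v/f = 0.69·c / 2.22 GHz = 0.0932 m
βl = 2π·l/λ = 2π × 0.372 = 134°
tan(βl) = tan(134°) = -1.04
Z_in = Z_0·(Z_L + jZ_0·tanβl)/(Z_0 + jZ_L·tanβl)
     = 75·(321 − j77.7)/(75 − j333)

Z_in ≈ 32.2 + j65.1 Ω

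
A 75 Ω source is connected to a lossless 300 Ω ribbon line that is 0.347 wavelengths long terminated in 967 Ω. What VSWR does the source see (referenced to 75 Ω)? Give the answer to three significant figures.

βl = 2π × 0.347 = 125°
tan(βl) = -1.43
Z_in = Z_0·(Z_L + jZ_0·tanβl)/(Z_0 + jZ_L·tanβl) = 132 + j181 Ω
Γ_s = (Z_in − Z_s)/(Z_in + Z_s) = (57.2 + j181)/(207 + j181), |Γ_s| = 0.69
VSWR = (1 + |Γ_s|)/(1 − |Γ_s|)

VSWR ≈ 5.44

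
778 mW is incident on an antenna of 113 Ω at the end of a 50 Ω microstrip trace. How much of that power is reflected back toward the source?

P_reflected ≈ 116 mW

Γ = (113 − 50)/(113 + 50) = 0.387
|Γ|² = 0.149
P_refl = |Γ|²·P_inc = 116 mW, P_del = (1 − |Γ|²)·P_inc = 662 mW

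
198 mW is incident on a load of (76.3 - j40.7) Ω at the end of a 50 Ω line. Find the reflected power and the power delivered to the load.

P_reflected ≈ 26.4 mW; P_delivered ≈ 172 mW

|Γ| = |(26.3 − j40.7)/(126.3 − j40.7)| = 0.365
|Γ|² = 0.133
P_refl = |Γ|²·P_inc = 26.4 mW, P_del = (1 − |Γ|²)·P_inc = 172 mW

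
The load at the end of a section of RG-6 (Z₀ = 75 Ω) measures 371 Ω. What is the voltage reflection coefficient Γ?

Γ = 0.664

Γ = (Z_L − Z_0)/(Z_L + Z_0) = (371 − 75)/(371 + 75) = 296/446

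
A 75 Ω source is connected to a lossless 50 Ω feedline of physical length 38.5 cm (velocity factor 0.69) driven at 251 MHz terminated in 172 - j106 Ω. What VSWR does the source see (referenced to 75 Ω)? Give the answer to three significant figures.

λ = v/f = 0.69·c / 251 MHz = 0.825 m
βl = 2π·l/λ = 2π × 0.467 = 168°
tan(βl) = -0.211
Z_in = Z_0·(Z_L + jZ_0·tanβl)/(Z_0 + jZ_L·tanβl) = 216 + j72.9 Ω
Γ_s = (Z_in − Z_s)/(Z_in + Z_s) = (141 + j72.9)/(291 + j72.9), |Γ_s| = 0.529
VSWR = (1 + |Γ_s|)/(1 − |Γ_s|)

VSWR ≈ 3.24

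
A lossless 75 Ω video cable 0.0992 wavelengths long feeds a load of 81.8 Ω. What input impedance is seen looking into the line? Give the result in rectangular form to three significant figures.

βl = 2π × 0.0992 = 35.7°
tan(βl) = tan(35.7°) = 0.719
Z_in = Z_0·(Z_L + jZ_0·tanβl)/(Z_0 + jZ_L·tanβl)
     = 75·(81.8 + j53.9)/(75 + j58.8)

Z_in ≈ 76.8 − j6.33 Ω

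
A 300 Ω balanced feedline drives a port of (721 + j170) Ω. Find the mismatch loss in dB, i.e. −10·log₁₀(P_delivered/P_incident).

mismatch loss ≈ 0.928 dB

Γ = (421 + j170)/(1021 + j170), |Γ| = 0.439
|Γ|² = 0.192, so P_del/P_inc = 1 − |Γ|² = 0.808
ML = −10·log₁₀(1 − |Γ|²)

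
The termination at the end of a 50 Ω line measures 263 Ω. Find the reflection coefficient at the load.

Γ = 0.681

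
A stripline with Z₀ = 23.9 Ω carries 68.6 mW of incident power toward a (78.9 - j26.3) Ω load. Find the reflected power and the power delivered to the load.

P_reflected ≈ 22.6 mW; P_delivered ≈ 46 mW

|Γ| = |(55 − j26.3)/(102.8 − j26.3)| = 0.575
|Γ|² = 0.33
P_refl = |Γ|²·P_inc = 22.6 mW, P_del = (1 − |Γ|²)·P_inc = 46 mW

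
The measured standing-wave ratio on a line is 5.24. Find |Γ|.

|Γ| = (S − 1)/(S + 1) = (5.24 − 1)/(5.24 + 1) = 4.24/6.24

|Γ| ≈ 0.679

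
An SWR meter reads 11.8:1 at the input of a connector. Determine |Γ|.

|Γ| ≈ 0.844

|Γ| = (S − 1)/(S + 1) = (11.8 − 1)/(11.8 + 1) = 10.8/12.8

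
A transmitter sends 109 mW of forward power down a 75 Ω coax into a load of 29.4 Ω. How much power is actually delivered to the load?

P_delivered ≈ 88.2 mW

Γ = (29.4 − 75)/(29.4 + 75) = -0.437
|Γ|² = 0.191
P_refl = |Γ|²·P_inc = 20.8 mW, P_del = (1 − |Γ|²)·P_inc = 88.2 mW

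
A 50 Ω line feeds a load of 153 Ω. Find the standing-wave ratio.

VSWR ≈ 3.06

For a purely resistive load, VSWR = R_L/Z_0 or Z_0/R_L (whichever > 1) = 153/50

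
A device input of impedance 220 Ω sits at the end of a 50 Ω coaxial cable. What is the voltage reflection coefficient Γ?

Γ = (Z_L − Z_0)/(Z_L + Z_0) = (220 − 50)/(220 + 50) = 170/270

Γ = 0.63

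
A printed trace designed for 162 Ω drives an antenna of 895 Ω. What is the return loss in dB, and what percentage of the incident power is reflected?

RL ≈ 3.18 dB; 48.1% of incident power reflected

Γ = (895 − 162)/(895 + 162) = 0.693
RL = −20·log₁₀(0.693) = 3.18 dB
P_refl/P_inc = |Γ|² = 0.481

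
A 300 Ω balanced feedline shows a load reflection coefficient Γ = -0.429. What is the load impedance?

Z_L ≈ 120 Ω

Z_L = Z_0·(1 + Γ)/(1 − Γ) = 300·(0.571)/(1.43)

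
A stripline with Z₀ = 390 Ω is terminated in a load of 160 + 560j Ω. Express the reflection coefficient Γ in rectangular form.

Γ = (Z_L − Z_0)/(Z_L + Z_0) = (-230 + j560)/(550 + j560)

Γ ≈ 0.304 + j0.709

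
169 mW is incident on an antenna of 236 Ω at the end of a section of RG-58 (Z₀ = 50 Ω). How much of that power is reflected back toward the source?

P_reflected ≈ 71.5 mW

Γ = (236 − 50)/(236 + 50) = 0.65
|Γ|² = 0.423
P_refl = |Γ|²·P_inc = 71.5 mW, P_del = (1 − |Γ|²)·P_inc = 97.5 mW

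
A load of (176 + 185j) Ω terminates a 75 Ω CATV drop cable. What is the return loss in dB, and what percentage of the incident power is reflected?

Γ = (101 + j185)/(251 + j185), |Γ| = 0.676
RL = −20·log₁₀(0.676) = 3.4 dB
P_refl/P_inc = |Γ|² = 0.457

RL ≈ 3.4 dB; 45.7% of incident power reflected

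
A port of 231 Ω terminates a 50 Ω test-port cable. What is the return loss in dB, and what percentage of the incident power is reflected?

Γ = (231 − 50)/(231 + 50) = 0.644
RL = −20·log₁₀(0.644) = 3.82 dB
P_refl/P_inc = |Γ|² = 0.415

RL ≈ 3.82 dB; 41.5% of incident power reflected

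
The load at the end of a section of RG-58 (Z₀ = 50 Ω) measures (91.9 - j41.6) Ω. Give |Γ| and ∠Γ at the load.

Γ ≈ 0.399 ∠ -28.5°

Γ = (Z_L − Z_0)/(Z_L + Z_0) = (41.9 − j41.6)/(141.9 − j41.6)
|Γ| = 59/148 = 0.399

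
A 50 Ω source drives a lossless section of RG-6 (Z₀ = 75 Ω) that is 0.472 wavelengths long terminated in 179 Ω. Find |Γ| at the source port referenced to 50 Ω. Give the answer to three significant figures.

|Γ| ≈ 0.558

βl = 2π × 0.472 = 170°
tan(βl) = -0.178
Z_in = Z_0·(Z_L + jZ_0·tanβl)/(Z_0 + jZ_L·tanβl) = 156 + j53.1 Ω
Γ_s = (Z_in − Z_s)/(Z_in + Z_s) = (106 + j53.1)/(206 + j53.1), |Γ_s| = 0.558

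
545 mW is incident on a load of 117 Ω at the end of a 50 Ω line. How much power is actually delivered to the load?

Γ = (117 − 50)/(117 + 50) = 0.401
|Γ|² = 0.161
P_refl = |Γ|²·P_inc = 87.7 mW, P_del = (1 − |Γ|²)·P_inc = 457 mW

P_delivered ≈ 457 mW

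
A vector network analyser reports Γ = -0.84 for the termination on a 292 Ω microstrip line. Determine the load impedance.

Z_L = Z_0·(1 + Γ)/(1 − Γ) = 292·(0.16)/(1.84)

Z_L ≈ 25.4 Ω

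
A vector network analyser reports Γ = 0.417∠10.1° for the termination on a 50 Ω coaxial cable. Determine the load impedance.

Z_L = Z_0·(1 + Γ)/(1 − Γ) = 50·(1.41 + j0.0731)/(0.589 − j0.0731)

Z_L ≈ 117 + j20.7 Ω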